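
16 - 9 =7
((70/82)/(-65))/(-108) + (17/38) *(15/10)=367037/546858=0.67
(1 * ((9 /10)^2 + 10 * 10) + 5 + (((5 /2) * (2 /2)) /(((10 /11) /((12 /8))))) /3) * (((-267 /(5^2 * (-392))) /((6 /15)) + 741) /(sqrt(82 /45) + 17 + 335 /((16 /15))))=2968798237845687 /12373464447400-373645237914 * sqrt(410) /7733415279625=238.95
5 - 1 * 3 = 2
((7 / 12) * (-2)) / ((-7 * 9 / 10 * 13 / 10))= 0.14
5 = 5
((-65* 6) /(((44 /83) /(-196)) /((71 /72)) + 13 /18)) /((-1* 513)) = 1.06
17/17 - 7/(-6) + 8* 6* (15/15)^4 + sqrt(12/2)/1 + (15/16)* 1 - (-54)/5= sqrt(6) + 14857/240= 64.35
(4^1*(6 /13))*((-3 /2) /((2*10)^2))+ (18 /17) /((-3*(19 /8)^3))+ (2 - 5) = -459794727 /151583900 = -3.03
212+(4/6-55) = 473/3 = 157.67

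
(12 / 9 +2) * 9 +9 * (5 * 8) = 390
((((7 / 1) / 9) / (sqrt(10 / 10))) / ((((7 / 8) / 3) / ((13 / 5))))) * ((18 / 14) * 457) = 142584 / 35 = 4073.83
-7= -7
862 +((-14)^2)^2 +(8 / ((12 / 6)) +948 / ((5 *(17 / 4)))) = 3342762 / 85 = 39326.61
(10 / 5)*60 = 120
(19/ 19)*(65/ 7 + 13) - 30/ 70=21.86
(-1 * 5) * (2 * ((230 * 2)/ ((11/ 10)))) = -46000/ 11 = -4181.82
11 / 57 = 0.19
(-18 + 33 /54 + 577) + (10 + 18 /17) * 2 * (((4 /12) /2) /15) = 285527 /510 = 559.86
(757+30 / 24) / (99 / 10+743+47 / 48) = 181980 / 180931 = 1.01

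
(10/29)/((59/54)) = 540/1711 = 0.32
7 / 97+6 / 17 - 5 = -4.57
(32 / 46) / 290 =8 / 3335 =0.00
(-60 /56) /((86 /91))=-195 /172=-1.13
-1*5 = -5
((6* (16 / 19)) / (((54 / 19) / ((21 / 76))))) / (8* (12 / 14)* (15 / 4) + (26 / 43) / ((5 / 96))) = 10535 / 800451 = 0.01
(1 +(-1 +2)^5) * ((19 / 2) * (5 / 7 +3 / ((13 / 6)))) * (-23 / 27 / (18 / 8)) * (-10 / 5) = 667736 / 22113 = 30.20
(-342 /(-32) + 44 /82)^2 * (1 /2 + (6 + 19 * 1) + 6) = 3415467447 /860672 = 3968.37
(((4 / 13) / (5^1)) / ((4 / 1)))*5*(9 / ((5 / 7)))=63 / 65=0.97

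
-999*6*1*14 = -83916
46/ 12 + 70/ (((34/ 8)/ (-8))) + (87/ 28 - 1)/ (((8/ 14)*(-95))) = -9920249/ 77520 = -127.97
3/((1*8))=3/8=0.38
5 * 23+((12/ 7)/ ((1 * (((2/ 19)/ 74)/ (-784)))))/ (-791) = 147971/ 113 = 1309.48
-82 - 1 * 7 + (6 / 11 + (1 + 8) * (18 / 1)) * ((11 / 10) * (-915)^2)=149695741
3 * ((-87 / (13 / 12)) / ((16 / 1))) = -783 / 52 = -15.06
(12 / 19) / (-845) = -12 / 16055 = -0.00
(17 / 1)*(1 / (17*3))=1 / 3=0.33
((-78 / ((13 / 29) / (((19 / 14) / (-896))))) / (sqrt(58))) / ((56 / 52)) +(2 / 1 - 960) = -957.97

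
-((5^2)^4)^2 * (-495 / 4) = 75531005859375 / 4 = 18882751464843.75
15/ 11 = 1.36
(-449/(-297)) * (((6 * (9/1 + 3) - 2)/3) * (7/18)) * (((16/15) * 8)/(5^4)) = 2816128/15035625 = 0.19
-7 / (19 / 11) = -4.05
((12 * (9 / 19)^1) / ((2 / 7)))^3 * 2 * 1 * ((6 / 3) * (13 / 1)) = 2808527904 / 6859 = 409466.09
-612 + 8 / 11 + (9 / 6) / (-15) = -67251 / 110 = -611.37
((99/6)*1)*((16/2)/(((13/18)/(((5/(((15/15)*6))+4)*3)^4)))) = 210062457/26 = 8079325.27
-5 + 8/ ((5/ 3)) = -1/ 5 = -0.20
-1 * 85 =-85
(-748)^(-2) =1 / 559504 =0.00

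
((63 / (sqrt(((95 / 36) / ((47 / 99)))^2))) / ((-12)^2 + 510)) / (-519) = -658 / 19705565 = -0.00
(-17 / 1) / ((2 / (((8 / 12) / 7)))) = -17 / 21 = -0.81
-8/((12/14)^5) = -16807/972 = -17.29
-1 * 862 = -862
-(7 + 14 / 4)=-21 / 2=-10.50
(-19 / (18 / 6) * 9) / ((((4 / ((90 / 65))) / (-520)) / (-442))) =-4534920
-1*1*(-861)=861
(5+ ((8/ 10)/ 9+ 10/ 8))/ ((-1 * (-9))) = 1141/ 1620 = 0.70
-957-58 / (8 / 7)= -4031 / 4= -1007.75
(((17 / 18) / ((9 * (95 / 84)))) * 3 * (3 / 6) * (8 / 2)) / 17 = 0.03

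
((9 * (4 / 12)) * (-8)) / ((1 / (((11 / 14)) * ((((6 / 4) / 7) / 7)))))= -198 / 343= -0.58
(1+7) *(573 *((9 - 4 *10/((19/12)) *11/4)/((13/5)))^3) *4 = -3476759895108000/15069223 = -230719254.41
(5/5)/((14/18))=9/7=1.29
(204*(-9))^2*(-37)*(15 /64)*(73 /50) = -1707148143 /40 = -42678703.58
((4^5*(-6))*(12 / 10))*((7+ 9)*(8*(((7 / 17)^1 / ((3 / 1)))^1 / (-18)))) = 1835008 / 255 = 7196.11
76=76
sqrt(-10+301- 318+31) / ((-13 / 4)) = -8 / 13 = -0.62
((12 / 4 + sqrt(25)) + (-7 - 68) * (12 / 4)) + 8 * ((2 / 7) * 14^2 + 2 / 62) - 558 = -10129 / 31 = -326.74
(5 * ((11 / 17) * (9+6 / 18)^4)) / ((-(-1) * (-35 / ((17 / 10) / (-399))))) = 68992 / 23085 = 2.99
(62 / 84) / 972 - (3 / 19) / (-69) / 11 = 189841 / 196240968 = 0.00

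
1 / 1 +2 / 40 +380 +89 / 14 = 54237 / 140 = 387.41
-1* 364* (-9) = 3276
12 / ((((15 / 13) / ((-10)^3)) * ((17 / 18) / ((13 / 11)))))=-2433600 / 187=-13013.90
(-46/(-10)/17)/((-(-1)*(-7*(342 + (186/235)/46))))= -24863/219983757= -0.00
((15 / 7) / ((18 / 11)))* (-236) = -6490 / 21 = -309.05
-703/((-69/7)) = 4921/69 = 71.32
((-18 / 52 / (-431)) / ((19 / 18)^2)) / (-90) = -81 / 10113415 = -0.00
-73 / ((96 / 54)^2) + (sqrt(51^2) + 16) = 11239 / 256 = 43.90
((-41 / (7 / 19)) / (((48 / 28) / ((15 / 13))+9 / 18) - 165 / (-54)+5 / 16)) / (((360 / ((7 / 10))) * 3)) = -5453 / 404745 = -0.01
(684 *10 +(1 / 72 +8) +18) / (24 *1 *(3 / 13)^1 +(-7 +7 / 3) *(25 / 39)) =6426589 / 2384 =2695.72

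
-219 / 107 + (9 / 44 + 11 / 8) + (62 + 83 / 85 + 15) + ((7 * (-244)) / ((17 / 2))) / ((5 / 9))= -284.18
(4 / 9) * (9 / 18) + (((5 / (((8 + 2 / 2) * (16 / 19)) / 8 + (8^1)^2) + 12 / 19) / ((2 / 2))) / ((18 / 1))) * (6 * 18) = 471997 / 105507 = 4.47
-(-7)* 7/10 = 4.90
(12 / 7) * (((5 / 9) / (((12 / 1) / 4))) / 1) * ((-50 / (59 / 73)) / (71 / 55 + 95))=-501875 / 2460654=-0.20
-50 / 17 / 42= -0.07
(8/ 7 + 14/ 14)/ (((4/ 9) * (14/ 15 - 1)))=-72.32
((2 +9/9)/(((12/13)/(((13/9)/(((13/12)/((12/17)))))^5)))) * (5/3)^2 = 6.67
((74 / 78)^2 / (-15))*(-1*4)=5476 / 22815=0.24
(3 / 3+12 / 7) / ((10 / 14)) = 19 / 5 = 3.80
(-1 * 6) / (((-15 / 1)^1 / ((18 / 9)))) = 4 / 5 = 0.80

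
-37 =-37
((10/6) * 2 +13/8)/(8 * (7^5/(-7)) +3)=-119/460920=-0.00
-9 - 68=-77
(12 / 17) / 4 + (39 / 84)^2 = 5225 / 13328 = 0.39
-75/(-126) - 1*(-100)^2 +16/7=-419879/42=-9997.12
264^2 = 69696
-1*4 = -4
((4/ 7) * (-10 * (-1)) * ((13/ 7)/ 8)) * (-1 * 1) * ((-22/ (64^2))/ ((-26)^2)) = 55/ 5218304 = 0.00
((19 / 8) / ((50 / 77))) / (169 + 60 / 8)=1463 / 70600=0.02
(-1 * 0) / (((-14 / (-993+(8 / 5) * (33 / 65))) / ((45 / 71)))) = 0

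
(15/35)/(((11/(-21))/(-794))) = 7146/11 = 649.64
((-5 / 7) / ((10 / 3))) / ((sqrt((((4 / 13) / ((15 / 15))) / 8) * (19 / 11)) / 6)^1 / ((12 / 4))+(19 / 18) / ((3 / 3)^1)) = -2574 / 12677+9 * sqrt(5434) / 240863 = -0.20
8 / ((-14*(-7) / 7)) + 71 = 501 / 7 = 71.57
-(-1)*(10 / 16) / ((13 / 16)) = 10 / 13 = 0.77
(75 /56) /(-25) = -3 /56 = -0.05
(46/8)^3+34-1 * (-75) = 19143/64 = 299.11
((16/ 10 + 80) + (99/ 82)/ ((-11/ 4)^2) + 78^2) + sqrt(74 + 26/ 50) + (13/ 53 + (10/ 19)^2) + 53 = 6227.91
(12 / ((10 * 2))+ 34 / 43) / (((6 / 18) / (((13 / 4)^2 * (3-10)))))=-1061151 / 3440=-308.47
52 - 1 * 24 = 28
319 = 319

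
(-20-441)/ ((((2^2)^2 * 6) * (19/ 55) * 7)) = -1.99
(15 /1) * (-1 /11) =-15 /11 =-1.36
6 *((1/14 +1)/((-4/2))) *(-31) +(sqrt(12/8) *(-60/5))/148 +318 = 5847/14 - 3 *sqrt(6)/74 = 417.54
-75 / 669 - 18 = -4039 / 223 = -18.11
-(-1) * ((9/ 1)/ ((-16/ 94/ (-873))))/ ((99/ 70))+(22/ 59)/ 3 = 254188013/ 7788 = 32638.42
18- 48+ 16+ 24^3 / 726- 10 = -600 / 121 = -4.96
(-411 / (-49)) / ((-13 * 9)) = -137 / 1911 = -0.07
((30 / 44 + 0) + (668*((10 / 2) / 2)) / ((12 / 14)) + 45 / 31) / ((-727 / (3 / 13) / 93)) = -11971965 / 207922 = -57.58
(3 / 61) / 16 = 3 / 976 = 0.00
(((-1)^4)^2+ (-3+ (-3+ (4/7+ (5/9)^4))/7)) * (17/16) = -3188095/1285956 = -2.48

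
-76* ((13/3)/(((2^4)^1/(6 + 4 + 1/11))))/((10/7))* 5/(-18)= 63973/1584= 40.39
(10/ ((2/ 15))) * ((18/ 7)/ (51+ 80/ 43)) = 58050/ 15911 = 3.65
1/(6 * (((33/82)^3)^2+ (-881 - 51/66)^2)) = 18392403621152/85803117245521917915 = 0.00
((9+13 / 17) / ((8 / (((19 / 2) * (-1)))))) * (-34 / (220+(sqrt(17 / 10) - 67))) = 70965 / 27538 - 1577 * sqrt(170) / 936292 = 2.56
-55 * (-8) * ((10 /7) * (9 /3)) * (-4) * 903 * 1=-6811200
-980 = -980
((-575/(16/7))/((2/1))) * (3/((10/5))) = -12075/64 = -188.67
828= 828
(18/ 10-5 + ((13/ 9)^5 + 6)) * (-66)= -59029322/ 98415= -599.80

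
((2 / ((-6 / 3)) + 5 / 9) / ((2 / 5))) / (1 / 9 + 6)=-2 / 11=-0.18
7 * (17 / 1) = 119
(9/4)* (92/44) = 207/44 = 4.70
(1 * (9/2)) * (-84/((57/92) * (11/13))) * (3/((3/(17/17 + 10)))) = -150696/19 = -7931.37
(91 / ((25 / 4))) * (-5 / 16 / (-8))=91 / 160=0.57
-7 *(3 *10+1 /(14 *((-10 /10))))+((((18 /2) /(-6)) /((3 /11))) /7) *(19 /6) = -211.99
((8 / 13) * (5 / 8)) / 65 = 1 / 169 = 0.01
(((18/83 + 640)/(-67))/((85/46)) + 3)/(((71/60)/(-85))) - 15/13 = 794586075/5132803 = 154.81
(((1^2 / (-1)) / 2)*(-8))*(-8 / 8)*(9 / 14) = -18 / 7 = -2.57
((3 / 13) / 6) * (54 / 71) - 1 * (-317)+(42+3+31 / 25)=8382438 / 23075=363.27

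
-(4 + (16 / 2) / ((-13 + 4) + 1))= -3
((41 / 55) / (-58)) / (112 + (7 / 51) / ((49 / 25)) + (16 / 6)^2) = -43911 / 407181170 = -0.00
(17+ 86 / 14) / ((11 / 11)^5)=23.14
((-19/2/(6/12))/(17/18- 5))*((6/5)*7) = 14364/365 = 39.35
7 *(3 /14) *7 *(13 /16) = 273 /32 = 8.53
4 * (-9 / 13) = -36 / 13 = -2.77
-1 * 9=-9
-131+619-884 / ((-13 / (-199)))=-13044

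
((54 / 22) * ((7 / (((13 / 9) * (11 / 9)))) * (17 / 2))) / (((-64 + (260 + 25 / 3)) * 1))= 780759 / 1928498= 0.40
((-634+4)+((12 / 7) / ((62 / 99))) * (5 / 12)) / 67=-272925 / 29078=-9.39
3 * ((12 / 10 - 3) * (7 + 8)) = -81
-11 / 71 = -0.15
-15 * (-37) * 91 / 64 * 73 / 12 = 1228955 / 256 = 4800.61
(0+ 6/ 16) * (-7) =-21/ 8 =-2.62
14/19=0.74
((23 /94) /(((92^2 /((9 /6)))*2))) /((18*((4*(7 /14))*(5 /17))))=17 /8302080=0.00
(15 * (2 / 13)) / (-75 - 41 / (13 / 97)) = -15 / 2476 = -0.01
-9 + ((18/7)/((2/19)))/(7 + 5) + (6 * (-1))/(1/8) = -1539/28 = -54.96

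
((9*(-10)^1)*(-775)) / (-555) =-4650 / 37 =-125.68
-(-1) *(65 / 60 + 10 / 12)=23 / 12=1.92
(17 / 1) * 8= 136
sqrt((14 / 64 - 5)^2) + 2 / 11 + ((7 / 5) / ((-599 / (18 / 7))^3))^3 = 255054247034825504284179349620215089 / 51390437868493747858074246465844000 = 4.96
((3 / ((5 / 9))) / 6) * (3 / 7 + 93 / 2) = 5913 / 140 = 42.24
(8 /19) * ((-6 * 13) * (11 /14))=-3432 /133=-25.80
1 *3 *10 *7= 210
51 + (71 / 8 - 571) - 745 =-10049 / 8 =-1256.12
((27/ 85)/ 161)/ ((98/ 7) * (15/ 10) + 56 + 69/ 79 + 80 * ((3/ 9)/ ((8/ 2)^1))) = 0.00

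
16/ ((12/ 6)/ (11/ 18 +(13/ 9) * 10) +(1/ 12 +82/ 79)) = 4110528/ 322201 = 12.76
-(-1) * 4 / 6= 2 / 3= 0.67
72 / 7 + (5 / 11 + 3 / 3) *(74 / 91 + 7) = 3096 / 143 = 21.65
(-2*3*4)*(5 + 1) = -144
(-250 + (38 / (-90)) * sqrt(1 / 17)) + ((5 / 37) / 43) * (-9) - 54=-483709 / 1591 - 19 * sqrt(17) / 765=-304.13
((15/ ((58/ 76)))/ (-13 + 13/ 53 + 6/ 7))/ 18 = -35245/ 384018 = -0.09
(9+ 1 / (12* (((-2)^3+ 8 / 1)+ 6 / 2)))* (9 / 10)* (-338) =-10985 / 4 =-2746.25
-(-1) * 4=4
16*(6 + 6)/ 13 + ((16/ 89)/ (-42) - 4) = 261556/ 24297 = 10.76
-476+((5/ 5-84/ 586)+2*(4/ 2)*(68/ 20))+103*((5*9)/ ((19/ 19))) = 6114114/ 1465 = 4173.46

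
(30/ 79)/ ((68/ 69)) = 0.39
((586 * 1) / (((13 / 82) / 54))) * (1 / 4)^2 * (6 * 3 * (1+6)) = 20434113 / 13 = 1571854.85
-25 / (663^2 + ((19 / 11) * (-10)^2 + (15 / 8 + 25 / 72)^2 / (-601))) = -13387275 / 235477732879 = -0.00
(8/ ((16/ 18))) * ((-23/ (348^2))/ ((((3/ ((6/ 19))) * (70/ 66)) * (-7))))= 759/ 31318840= 0.00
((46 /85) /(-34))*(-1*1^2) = 23 /1445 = 0.02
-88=-88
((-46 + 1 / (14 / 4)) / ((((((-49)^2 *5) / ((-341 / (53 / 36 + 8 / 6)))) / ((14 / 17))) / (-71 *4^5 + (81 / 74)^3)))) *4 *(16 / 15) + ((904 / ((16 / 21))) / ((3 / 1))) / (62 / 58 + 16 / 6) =-16033764610507095183 / 135731604840650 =-118128.45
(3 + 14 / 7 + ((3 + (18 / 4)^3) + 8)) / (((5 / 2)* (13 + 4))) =857 / 340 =2.52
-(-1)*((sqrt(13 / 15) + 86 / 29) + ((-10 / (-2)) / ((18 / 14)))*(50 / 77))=sqrt(195) / 15 + 15764 / 2871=6.42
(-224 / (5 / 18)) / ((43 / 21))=-84672 / 215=-393.82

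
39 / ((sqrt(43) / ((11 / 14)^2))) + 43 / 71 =43 / 71 + 4719* sqrt(43) / 8428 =4.28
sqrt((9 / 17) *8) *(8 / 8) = 6 *sqrt(34) / 17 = 2.06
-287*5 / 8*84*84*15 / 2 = -9492525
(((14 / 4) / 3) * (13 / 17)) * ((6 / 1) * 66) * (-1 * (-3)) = 18018 / 17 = 1059.88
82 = 82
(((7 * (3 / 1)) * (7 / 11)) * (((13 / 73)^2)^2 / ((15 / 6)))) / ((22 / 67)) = 281297289 / 17180935805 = 0.02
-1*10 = -10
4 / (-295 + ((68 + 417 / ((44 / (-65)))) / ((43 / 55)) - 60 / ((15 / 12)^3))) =-17200 / 4414721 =-0.00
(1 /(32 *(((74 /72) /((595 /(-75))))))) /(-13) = 357 /19240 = 0.02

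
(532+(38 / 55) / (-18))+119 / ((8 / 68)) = 1528027 / 990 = 1543.46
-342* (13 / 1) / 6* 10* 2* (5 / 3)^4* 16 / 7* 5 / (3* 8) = -30875000 / 567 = -54453.26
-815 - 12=-827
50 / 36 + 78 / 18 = 103 / 18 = 5.72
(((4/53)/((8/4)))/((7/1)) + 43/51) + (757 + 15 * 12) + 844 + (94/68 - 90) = 64075243/37842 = 1693.23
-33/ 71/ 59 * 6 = -198/ 4189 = -0.05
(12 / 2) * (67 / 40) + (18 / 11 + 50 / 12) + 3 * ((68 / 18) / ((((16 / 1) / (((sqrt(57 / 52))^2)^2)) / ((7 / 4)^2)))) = 1054195399 / 57108480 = 18.46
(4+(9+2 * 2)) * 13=221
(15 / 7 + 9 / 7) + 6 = 66 / 7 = 9.43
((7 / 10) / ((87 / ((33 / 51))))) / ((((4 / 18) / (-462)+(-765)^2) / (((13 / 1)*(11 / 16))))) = 7630623 / 95971937213120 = 0.00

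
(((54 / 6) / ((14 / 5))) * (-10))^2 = 50625 / 49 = 1033.16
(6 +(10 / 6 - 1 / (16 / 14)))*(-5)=-815 / 24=-33.96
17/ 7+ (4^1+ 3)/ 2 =83/ 14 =5.93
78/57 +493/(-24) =-8743/456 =-19.17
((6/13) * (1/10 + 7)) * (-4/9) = -284/195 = -1.46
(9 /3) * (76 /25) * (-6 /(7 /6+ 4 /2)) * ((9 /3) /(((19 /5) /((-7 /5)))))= 9072 /475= 19.10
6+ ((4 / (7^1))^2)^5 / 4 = 1695113638 / 282475249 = 6.00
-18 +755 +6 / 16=737.38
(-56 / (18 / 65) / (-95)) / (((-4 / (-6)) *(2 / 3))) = 91 / 19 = 4.79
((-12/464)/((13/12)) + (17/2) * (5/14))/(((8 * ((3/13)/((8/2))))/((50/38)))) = 794825/92568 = 8.59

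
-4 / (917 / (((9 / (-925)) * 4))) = 144 / 848225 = 0.00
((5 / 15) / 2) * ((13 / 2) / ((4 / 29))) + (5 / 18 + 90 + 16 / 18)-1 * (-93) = 9217 / 48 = 192.02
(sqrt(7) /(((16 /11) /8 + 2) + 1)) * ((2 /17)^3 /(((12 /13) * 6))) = 143 * sqrt(7) /1547595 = 0.00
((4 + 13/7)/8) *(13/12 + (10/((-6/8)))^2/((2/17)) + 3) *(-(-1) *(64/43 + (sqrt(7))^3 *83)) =4472854/2709 + 185623441 *sqrt(7)/288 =1706906.19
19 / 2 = 9.50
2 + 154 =156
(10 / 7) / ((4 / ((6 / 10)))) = 3 / 14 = 0.21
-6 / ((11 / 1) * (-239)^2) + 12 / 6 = 1256656 / 628331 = 2.00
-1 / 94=-0.01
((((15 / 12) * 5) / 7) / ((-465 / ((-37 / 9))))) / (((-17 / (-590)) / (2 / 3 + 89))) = 14680675 / 597618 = 24.57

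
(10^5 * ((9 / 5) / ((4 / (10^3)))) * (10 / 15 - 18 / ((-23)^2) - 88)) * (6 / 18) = -693260000000 / 529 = -1310510396.98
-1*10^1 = -10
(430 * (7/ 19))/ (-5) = -602/ 19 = -31.68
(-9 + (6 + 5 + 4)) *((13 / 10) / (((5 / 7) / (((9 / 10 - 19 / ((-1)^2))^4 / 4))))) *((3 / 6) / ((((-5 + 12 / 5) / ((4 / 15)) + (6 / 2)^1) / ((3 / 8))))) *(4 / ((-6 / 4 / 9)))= 97668764011 / 500000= 195337.53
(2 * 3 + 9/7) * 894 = 45594/7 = 6513.43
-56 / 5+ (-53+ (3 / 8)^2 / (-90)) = -41089 / 640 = -64.20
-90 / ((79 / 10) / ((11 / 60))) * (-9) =1485 / 79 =18.80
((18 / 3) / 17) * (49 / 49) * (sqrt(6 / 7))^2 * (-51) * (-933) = 100764 / 7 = 14394.86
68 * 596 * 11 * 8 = 3566464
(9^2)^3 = 531441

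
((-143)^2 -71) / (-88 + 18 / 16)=-163024 / 695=-234.57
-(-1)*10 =10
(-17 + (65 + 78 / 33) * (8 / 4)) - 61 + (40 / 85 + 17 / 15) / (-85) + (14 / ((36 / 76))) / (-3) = 100545959 / 2145825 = 46.86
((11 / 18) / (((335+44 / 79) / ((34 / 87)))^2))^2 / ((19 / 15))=7872622310786420 / 14513352921121922497968727473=0.00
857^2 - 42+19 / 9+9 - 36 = 6609439 / 9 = 734382.11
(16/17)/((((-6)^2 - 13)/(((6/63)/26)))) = 16/106743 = 0.00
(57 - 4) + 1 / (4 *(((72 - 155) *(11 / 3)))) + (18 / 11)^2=2236651 / 40172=55.68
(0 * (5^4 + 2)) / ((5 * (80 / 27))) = 0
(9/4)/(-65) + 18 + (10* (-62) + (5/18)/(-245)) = -69029419/114660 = -602.04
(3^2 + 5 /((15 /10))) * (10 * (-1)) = -370 /3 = -123.33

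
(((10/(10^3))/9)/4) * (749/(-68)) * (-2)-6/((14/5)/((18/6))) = -5502757/856800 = -6.42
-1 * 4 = -4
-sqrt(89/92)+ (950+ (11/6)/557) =3174911/3342-sqrt(2047)/46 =949.02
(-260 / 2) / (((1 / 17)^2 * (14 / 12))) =-225420 / 7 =-32202.86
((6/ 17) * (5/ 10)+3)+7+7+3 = 343/ 17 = 20.18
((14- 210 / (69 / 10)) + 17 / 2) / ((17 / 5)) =-1825 / 782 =-2.33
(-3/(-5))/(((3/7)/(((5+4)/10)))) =63/50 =1.26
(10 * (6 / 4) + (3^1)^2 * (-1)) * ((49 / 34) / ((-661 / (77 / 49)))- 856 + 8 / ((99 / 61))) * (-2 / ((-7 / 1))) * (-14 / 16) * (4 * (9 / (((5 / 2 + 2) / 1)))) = 10212.89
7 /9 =0.78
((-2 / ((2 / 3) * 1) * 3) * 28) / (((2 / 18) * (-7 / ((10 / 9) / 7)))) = 51.43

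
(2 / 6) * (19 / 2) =3.17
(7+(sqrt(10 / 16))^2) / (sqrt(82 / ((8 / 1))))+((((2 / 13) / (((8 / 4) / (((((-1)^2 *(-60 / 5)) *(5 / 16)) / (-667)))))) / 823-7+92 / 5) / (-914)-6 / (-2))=61 *sqrt(41) / 164+389723956521 / 130450339240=5.37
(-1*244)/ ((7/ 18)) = -627.43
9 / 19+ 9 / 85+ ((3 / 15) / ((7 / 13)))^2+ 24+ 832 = 338981707 / 395675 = 856.72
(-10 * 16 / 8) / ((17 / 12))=-240 / 17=-14.12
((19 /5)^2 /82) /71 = 361 /145550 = 0.00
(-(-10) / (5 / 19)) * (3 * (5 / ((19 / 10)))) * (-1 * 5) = -1500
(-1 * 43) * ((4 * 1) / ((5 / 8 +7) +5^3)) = -1376 / 1061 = -1.30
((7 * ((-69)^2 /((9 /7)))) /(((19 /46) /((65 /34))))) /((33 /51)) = 38751895 /209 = 185415.77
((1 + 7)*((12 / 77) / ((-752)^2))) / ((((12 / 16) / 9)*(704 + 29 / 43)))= 387 / 10307975986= 0.00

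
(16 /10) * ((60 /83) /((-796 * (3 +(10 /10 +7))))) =-24 /181687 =-0.00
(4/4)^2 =1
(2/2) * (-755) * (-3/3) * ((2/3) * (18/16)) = 2265/4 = 566.25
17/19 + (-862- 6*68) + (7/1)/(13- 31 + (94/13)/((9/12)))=-7866025/6194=-1269.94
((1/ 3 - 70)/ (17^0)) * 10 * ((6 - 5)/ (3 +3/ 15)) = -5225/ 24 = -217.71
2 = 2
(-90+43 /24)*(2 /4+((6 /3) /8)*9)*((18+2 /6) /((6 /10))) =-7411.95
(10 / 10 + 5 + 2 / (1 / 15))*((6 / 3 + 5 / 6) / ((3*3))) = 34 / 3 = 11.33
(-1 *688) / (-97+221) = -172 / 31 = -5.55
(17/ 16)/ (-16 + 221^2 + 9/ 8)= 0.00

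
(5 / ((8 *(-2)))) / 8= -5 / 128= -0.04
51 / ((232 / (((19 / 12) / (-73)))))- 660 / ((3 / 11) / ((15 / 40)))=-907.50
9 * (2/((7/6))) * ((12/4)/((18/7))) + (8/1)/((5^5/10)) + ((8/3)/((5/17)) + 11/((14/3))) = 29.45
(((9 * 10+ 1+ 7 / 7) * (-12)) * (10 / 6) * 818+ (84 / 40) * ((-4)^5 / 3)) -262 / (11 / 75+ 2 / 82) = -1982189517 / 1315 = -1507368.45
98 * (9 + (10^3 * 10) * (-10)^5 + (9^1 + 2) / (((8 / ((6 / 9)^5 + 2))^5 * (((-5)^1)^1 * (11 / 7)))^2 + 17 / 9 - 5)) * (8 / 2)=-2008429399534132373626304888845243353795802306 / 5123544432678565759827226975175057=-391999996472.00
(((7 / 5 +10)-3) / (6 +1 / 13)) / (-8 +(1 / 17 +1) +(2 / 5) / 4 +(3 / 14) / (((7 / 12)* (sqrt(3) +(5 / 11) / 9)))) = -762128874090948 / 3771714875451739-13640473927080* sqrt(3) / 3771714875451739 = -0.21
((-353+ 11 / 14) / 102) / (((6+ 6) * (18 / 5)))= -24655 / 308448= -0.08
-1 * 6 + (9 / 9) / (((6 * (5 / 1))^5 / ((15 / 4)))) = -38879999 / 6480000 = -6.00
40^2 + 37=1637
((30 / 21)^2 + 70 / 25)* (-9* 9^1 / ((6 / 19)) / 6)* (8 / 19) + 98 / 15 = -59242 / 735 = -80.60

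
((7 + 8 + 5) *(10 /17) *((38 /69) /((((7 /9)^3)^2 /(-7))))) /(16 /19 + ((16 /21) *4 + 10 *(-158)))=19185020100 /147593904647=0.13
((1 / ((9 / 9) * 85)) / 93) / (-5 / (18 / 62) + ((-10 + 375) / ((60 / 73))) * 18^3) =3 / 61418927785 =0.00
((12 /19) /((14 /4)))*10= 240 /133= 1.80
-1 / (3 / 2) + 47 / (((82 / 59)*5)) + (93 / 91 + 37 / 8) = 5257901 / 447720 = 11.74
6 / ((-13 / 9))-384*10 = -49974 / 13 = -3844.15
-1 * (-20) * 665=13300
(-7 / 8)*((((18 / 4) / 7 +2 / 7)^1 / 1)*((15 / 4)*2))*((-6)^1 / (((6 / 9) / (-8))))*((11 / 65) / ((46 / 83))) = -24651 / 184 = -133.97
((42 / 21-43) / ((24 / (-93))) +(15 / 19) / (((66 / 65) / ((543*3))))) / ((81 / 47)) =112016933 / 135432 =827.11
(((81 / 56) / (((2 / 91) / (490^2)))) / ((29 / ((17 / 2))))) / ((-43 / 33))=-35458748325 / 9976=-3554405.41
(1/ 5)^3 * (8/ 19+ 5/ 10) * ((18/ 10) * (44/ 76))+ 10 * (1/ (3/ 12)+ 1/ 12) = 5528852/ 135375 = 40.84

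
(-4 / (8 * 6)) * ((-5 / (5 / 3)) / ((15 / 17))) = 17 / 60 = 0.28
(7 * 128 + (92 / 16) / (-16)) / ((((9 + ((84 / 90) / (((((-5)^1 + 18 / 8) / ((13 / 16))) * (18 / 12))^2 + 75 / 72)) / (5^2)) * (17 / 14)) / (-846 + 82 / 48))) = -3349783597159125 / 48419581696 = -69182.42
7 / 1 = 7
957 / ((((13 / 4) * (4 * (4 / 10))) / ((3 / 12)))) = 4785 / 104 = 46.01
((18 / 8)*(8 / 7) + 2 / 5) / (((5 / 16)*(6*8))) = 104 / 525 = 0.20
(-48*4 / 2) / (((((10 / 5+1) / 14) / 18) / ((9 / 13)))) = -72576 / 13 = -5582.77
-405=-405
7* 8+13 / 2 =125 / 2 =62.50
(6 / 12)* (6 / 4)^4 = 81 / 32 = 2.53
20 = 20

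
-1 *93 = -93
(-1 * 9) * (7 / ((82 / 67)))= -4221 / 82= -51.48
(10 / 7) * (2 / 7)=20 / 49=0.41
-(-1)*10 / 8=1.25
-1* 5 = -5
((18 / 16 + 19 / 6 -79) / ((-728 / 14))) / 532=1793 / 663936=0.00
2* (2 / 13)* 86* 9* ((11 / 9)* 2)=7568 / 13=582.15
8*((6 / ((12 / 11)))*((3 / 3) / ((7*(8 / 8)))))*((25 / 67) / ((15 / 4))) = 880 / 1407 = 0.63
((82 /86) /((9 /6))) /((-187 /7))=-574 /24123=-0.02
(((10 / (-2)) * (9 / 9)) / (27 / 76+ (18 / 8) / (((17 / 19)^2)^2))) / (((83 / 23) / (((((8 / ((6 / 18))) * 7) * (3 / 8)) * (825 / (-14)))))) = 150557042625 / 113156473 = 1330.52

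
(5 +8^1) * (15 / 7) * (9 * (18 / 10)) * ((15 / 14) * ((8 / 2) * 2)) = 3868.16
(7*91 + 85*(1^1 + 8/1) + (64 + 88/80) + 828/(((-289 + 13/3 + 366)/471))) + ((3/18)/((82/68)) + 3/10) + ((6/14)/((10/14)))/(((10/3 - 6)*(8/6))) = 7517770571/1200480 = 6262.30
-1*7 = -7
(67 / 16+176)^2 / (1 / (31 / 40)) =257662359 / 10240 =25162.34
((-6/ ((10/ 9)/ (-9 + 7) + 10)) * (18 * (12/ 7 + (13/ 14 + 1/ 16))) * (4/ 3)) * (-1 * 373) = 9154539/ 595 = 15385.78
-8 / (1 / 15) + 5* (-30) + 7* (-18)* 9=-1404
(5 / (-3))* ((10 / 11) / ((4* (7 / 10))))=-125 / 231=-0.54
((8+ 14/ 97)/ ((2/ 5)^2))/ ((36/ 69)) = 227125/ 2328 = 97.56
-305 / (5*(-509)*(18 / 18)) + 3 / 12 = 753 / 2036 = 0.37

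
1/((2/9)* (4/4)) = 4.50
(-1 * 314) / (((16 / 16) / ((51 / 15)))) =-5338 / 5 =-1067.60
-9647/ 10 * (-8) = 7717.60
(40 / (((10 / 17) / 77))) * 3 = 15708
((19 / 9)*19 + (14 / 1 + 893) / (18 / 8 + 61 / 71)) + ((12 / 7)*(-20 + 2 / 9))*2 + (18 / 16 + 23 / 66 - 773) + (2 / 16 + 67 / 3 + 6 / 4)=-1183567501 / 2447676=-483.55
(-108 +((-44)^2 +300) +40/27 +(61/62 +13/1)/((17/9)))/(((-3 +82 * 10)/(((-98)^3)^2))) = 1584393321747876640/683829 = 2316943741414.71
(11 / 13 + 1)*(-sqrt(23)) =-24*sqrt(23) / 13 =-8.85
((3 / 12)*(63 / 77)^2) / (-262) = -81 / 126808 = -0.00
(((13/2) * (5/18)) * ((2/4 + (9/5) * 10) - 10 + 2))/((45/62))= 2821/108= 26.12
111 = 111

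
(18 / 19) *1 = 18 / 19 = 0.95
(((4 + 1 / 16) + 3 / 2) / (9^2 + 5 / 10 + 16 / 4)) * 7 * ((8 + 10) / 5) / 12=623 / 4560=0.14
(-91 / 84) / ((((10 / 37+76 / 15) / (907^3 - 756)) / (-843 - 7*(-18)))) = 1286635877814495 / 11848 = 108595195629.18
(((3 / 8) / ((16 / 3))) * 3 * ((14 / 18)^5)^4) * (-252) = -558545864083284007 / 1601009443167990624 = -0.35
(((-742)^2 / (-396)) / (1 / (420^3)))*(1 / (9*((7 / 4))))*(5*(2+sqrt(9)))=-5395527200000 / 33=-163500824242.42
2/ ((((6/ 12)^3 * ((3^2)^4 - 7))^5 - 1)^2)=2097152/ 142811905486525537154510031654991689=0.00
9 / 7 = 1.29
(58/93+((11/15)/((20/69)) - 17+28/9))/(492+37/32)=-2396104/110072475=-0.02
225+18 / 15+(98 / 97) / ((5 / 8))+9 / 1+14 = 121646 / 485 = 250.82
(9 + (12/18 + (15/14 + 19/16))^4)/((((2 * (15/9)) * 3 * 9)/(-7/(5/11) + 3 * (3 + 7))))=15306990295829/1147095613440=13.34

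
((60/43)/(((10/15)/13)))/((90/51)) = 663/43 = 15.42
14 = 14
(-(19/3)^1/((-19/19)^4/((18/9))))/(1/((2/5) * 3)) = -76/5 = -15.20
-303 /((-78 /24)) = 1212 /13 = 93.23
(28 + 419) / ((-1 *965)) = -447 / 965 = -0.46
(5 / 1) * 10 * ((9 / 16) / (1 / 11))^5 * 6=713242537425 / 262144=2720804.36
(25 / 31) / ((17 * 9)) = 25 / 4743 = 0.01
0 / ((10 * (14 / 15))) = 0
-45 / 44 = -1.02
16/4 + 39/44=215/44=4.89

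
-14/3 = -4.67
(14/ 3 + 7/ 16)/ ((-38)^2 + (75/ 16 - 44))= 49/ 13485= 0.00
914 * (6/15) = 1828/5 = 365.60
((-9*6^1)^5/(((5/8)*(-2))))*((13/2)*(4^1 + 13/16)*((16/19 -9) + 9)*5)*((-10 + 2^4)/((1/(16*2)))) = 176495688585216/19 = 9289246767642.95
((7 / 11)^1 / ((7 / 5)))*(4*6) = 120 / 11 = 10.91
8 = 8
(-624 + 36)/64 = -147/16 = -9.19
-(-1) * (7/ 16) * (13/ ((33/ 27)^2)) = 7371/ 1936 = 3.81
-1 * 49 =-49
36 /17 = 2.12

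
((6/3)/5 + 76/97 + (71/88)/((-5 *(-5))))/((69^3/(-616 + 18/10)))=-796761737/350519103000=-0.00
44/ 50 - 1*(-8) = 222/ 25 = 8.88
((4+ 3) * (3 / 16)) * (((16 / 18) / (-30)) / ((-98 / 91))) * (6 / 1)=13 / 60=0.22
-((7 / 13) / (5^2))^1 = -0.02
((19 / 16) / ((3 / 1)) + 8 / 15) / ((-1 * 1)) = -223 / 240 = -0.93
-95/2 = -47.50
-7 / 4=-1.75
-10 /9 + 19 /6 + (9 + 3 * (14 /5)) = 19.46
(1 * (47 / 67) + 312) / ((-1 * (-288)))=20951 / 19296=1.09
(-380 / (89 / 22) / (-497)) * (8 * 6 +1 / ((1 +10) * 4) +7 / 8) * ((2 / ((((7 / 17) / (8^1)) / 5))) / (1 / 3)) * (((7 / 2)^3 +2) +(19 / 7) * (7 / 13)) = 77282062050 / 309631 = 249594.07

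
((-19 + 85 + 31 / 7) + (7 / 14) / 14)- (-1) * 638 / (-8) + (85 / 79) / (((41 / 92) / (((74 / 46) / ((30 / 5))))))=-587575 / 68019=-8.64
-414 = -414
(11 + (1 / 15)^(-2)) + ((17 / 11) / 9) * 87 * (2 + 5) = 11239 / 33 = 340.58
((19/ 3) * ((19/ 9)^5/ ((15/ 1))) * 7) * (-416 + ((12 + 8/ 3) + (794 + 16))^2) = 2014435184699644/ 23914845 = 84233670.96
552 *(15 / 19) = 8280 / 19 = 435.79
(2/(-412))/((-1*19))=1/3914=0.00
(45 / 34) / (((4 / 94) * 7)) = 2115 / 476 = 4.44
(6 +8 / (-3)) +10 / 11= 140 / 33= 4.24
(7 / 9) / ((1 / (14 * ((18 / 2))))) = 98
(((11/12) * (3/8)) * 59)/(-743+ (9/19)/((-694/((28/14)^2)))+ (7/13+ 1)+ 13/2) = -55625141/2015777680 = -0.03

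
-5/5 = -1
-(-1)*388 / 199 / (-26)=-194 / 2587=-0.07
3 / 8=0.38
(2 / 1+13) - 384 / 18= -19 / 3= -6.33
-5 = -5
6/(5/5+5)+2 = 3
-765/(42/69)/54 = -1955/84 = -23.27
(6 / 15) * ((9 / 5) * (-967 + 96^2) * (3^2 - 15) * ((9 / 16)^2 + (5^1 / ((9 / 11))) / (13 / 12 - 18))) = 519018831 / 324800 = 1597.96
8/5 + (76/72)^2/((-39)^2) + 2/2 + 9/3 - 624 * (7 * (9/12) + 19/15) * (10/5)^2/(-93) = 13787397731/76384620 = 180.50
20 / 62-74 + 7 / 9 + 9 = -63.90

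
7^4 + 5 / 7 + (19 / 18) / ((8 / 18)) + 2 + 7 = 135133 / 56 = 2413.09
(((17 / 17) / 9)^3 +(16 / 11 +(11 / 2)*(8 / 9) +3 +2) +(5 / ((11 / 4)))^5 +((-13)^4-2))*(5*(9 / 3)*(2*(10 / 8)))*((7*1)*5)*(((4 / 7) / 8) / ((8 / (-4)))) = -419583477049375 / 313083144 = -1340166.29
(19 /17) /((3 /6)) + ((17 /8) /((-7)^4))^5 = 2.24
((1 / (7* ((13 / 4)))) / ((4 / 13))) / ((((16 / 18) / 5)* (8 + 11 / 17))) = 255 / 2744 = 0.09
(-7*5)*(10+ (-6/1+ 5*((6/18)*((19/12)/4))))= -23485/144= -163.09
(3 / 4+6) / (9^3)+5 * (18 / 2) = 4861 / 108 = 45.01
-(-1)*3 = 3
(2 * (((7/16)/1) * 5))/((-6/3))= -35/16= -2.19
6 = 6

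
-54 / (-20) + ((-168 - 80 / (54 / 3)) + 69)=-9067 / 90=-100.74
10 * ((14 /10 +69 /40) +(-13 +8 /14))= -2605 /28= -93.04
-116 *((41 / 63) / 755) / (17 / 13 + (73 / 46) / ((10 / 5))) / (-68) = 1422044 / 2032024365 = 0.00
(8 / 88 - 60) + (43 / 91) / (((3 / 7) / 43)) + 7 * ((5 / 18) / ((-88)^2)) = -22648633 / 1812096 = -12.50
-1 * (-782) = 782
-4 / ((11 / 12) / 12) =-52.36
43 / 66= 0.65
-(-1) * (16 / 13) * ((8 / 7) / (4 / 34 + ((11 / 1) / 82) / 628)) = 112055296 / 9389289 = 11.93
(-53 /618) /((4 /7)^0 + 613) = -53 /379452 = -0.00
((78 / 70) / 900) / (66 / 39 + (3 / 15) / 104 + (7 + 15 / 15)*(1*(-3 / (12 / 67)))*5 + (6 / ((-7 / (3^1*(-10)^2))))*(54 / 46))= -7774 / 6091691925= -0.00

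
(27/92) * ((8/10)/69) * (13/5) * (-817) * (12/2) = -573534/13225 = -43.37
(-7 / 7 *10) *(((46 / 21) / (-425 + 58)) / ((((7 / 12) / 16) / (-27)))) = -794880 / 17983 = -44.20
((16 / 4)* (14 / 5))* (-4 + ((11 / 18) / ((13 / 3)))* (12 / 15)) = -42448 / 975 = -43.54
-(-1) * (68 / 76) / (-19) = -17 / 361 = -0.05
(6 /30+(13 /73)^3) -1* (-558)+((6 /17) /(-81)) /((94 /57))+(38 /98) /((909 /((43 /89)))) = 1146321426058937024 /2053591599791445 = 558.20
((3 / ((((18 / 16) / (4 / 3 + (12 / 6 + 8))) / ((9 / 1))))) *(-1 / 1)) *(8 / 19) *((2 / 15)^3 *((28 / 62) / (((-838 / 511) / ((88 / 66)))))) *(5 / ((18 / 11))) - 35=-156051903973 / 4497765975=-34.70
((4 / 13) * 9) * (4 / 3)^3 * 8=2048 / 39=52.51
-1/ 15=-0.07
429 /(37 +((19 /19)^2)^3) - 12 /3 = 277 /38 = 7.29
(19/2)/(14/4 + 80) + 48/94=4901/7849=0.62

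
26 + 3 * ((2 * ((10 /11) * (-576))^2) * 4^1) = 796265546 /121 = 6580706.99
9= 9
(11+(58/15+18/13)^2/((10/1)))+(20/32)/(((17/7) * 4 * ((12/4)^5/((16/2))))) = 4803096643/349069500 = 13.76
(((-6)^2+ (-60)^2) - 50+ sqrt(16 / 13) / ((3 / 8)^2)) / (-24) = -149.75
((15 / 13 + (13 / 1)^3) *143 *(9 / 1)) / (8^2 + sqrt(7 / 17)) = 3077978112 / 69625 - 2829024 *sqrt(119) / 69625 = 43764.70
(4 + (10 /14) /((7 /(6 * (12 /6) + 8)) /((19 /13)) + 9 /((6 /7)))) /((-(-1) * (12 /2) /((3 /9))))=58084 /257103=0.23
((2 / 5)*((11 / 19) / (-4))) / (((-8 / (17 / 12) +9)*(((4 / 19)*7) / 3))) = -187 / 5320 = -0.04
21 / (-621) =-7 / 207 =-0.03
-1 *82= -82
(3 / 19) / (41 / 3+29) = 9 / 2432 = 0.00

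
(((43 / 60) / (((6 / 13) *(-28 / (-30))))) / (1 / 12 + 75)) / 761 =559 / 19198508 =0.00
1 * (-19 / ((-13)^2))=-19 / 169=-0.11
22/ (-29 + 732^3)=2/ 35656649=0.00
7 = 7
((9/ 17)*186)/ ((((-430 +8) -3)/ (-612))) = 141.80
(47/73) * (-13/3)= -2.79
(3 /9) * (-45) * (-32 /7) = 480 /7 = 68.57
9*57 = 513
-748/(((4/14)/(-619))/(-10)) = -16205420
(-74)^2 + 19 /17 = 93111 /17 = 5477.12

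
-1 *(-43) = 43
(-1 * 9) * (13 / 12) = -39 / 4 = -9.75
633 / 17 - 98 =-1033 / 17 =-60.76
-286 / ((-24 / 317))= 45331 / 12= 3777.58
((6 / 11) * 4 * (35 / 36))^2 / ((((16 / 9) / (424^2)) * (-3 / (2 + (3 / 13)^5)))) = -40897490555600 / 134779359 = -303440.31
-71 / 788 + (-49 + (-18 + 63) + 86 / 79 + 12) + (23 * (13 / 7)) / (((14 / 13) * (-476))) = 6472267469 / 725982824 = 8.92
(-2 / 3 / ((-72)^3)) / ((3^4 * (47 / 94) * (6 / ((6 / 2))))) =1 / 45349632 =0.00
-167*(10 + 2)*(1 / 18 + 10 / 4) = -15364 / 3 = -5121.33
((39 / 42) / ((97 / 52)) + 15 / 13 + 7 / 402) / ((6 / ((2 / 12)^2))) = 5922547 / 766466064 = 0.01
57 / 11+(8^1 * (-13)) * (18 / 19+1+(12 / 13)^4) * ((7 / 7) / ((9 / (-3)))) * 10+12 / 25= 32111283553 / 34437975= 932.44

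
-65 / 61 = -1.07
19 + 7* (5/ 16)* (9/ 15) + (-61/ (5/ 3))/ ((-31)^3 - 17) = 504593/ 24840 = 20.31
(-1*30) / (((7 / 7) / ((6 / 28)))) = -45 / 7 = -6.43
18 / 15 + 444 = 2226 / 5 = 445.20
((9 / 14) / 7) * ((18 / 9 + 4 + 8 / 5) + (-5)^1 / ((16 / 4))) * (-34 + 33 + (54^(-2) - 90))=-6740017 / 127008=-53.07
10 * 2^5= 320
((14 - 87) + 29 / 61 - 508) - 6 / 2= -35595 / 61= -583.52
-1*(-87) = 87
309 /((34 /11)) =3399 /34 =99.97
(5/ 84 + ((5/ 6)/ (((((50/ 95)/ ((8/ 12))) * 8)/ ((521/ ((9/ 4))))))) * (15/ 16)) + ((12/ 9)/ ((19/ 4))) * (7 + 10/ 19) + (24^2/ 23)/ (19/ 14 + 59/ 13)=3778546867471/ 107764703424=35.06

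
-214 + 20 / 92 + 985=17738 / 23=771.22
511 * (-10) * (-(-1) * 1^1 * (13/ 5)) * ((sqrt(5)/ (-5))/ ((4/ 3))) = 19929 * sqrt(5)/ 10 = 4456.26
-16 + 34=18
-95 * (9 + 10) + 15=-1790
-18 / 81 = -2 / 9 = -0.22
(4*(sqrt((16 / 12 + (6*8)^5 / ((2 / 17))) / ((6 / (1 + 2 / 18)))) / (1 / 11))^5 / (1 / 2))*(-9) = -2719669634153591343345017600*sqrt(8121876485) / 6561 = -37357198908656633002080150000.00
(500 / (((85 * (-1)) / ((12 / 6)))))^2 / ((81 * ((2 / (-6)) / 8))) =-41.01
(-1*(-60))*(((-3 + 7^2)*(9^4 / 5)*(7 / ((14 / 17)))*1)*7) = 215489484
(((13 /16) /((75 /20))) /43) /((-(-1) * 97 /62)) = 0.00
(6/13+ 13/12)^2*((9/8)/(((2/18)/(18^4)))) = 3429624969/1352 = 2536704.86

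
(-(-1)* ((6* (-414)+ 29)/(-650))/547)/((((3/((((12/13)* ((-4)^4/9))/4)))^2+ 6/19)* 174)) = 152846336/2020864743495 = 0.00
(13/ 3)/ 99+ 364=108121/ 297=364.04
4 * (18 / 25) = 72 / 25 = 2.88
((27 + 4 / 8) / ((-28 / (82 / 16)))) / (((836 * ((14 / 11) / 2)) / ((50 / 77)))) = -5125 / 834176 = -0.01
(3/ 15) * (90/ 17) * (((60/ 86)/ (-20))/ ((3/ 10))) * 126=-11340/ 731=-15.51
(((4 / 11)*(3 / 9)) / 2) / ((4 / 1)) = 1 / 66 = 0.02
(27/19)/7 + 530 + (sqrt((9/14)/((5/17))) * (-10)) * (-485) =70517/133 + 1455 * sqrt(1190)/7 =7700.52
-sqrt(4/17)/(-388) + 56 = sqrt(17)/3298 + 56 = 56.00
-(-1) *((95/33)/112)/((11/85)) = 8075/40656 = 0.20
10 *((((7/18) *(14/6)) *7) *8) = 13720/27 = 508.15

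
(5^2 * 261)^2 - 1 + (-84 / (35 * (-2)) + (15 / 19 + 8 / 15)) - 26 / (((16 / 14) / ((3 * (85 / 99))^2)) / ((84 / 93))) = 136544067478552 / 3207105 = 42575490.19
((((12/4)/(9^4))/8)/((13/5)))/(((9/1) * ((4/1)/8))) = 5/1023516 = 0.00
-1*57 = -57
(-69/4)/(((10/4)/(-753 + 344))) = 28221/10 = 2822.10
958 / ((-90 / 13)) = -6227 / 45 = -138.38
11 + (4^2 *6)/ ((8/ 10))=131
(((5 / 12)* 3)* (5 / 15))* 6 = 2.50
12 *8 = 96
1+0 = 1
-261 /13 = -20.08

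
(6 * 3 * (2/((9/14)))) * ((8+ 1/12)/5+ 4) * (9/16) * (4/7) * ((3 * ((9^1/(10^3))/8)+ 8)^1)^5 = 1087844755256103358779064977/327680000000000000000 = 3319838.73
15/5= 3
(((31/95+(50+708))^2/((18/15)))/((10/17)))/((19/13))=1146969155501/2057700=557403.49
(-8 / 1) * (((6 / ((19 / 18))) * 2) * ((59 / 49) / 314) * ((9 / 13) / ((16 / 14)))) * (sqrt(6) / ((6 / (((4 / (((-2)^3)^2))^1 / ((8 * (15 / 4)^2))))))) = -531 * sqrt(6) / 27145300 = -0.00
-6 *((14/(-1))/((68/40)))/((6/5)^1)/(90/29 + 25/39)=11.00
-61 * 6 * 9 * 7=-23058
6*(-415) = -2490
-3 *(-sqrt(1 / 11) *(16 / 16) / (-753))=-sqrt(11) / 2761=-0.00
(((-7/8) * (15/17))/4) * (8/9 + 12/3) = -385/408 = -0.94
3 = 3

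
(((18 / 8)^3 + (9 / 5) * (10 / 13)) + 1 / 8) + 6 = 15725 / 832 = 18.90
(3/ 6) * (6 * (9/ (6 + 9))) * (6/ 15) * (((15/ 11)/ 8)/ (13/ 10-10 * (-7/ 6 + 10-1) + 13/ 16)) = -324/ 201223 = -0.00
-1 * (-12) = 12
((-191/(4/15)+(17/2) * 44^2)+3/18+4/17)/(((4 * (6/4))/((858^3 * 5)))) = 140844035387055/17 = 8284943258062.06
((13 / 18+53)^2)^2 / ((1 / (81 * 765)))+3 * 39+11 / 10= 371616361201457 / 720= 516133835002.02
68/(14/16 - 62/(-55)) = 29920/881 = 33.96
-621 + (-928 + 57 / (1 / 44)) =959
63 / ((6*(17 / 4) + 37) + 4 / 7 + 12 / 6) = 882 / 911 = 0.97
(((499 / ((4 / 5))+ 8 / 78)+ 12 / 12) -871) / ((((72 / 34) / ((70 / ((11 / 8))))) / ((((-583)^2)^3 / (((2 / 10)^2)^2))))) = -50972453803164416235934375 / 351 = -145220666105881527737704.80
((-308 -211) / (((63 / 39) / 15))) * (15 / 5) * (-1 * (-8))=-809640 / 7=-115662.86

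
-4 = -4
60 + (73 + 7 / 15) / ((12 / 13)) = 12563 / 90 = 139.59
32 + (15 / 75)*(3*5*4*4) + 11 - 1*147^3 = -3176432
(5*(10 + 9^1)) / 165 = 0.58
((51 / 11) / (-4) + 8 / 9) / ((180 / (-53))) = 5671 / 71280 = 0.08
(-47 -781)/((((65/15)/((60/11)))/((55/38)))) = -372600/247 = -1508.50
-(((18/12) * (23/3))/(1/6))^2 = -4761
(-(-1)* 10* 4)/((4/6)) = 60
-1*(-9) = 9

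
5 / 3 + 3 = 14 / 3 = 4.67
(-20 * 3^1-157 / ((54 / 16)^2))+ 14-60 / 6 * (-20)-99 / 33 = 100031 / 729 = 137.22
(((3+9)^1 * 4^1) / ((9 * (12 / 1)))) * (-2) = -8 / 9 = -0.89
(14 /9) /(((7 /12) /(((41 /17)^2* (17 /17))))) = 13448 /867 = 15.51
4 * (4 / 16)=1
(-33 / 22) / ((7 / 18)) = -27 / 7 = -3.86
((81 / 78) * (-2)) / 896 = -27 / 11648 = -0.00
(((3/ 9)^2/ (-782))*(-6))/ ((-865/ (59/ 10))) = -0.00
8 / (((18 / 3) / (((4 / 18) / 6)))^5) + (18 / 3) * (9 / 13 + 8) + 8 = 10906661606341 / 181312788852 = 60.15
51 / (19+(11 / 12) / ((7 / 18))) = 2.39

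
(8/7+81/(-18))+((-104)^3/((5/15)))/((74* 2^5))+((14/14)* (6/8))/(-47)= -69554291/48692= -1428.45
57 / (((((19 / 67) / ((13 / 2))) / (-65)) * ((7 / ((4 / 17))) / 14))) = -39963.53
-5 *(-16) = 80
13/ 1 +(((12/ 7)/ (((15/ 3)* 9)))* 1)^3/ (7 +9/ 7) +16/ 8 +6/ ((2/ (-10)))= -71938093/ 4795875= -15.00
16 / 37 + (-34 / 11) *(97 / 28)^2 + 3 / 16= -11638709 / 319088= -36.47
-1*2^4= -16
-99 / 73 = -1.36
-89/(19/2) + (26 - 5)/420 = -3541/380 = -9.32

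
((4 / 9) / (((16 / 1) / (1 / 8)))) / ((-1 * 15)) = -1 / 4320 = -0.00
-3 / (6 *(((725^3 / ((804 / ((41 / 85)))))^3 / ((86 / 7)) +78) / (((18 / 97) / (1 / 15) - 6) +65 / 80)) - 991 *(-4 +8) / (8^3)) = 819291804682845312 / 662984490525589391142431821576237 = 0.00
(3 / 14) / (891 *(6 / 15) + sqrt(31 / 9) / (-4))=0.00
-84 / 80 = -21 / 20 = -1.05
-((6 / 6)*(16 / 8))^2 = -4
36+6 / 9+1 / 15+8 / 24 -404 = -5504 / 15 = -366.93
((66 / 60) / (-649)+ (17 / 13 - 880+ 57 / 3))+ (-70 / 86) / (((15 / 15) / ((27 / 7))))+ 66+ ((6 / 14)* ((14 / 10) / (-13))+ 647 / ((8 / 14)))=221216963 / 659620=335.37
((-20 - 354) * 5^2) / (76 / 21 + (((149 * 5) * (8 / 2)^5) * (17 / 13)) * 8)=-1276275 / 1089393134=-0.00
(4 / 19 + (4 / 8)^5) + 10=6227 / 608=10.24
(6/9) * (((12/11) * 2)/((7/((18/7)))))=288/539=0.53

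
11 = 11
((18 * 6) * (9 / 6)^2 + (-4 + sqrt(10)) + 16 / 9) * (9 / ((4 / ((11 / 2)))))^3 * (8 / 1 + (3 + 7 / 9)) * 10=28569915 * sqrt(10) / 128 + 6879000645 / 128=54448020.69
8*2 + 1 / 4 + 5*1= 85 / 4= 21.25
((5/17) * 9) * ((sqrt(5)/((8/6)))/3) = 1.48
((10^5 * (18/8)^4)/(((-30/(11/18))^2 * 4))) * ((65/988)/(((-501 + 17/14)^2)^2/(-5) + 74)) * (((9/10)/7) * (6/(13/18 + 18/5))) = -0.00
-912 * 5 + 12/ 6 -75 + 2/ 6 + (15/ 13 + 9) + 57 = -178055/ 39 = -4565.51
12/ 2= 6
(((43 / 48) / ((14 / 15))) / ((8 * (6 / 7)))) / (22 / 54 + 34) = 1935 / 475648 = 0.00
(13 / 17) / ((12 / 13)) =169 / 204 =0.83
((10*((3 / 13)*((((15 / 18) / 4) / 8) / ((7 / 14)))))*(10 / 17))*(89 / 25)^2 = 7921 / 8840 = 0.90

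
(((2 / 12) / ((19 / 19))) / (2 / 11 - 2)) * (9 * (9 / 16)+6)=-649 / 640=-1.01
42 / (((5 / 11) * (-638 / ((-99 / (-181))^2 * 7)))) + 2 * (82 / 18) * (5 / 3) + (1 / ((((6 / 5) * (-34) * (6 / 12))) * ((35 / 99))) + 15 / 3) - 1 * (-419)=13392951862763 / 30525716970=438.74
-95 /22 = -4.32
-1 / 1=-1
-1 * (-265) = 265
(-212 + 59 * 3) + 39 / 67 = -2306 / 67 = -34.42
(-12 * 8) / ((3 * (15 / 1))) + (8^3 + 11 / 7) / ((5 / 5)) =53701 / 105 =511.44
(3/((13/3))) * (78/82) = 27/41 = 0.66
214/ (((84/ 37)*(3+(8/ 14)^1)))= 3959/ 150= 26.39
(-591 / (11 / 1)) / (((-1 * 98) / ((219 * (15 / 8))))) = 1941435 / 8624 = 225.12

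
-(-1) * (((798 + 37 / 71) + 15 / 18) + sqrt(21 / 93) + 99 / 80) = 801.07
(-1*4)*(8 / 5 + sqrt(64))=-192 / 5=-38.40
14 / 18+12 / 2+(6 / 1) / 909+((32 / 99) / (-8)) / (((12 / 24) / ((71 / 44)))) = 243955 / 36663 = 6.65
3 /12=1 /4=0.25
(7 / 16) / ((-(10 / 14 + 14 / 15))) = -735 / 2768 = -0.27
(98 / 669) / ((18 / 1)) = 49 / 6021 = 0.01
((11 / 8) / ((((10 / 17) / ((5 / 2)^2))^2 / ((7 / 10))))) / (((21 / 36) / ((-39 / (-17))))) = 109395 / 256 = 427.32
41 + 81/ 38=1639/ 38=43.13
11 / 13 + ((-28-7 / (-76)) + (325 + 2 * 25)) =347.94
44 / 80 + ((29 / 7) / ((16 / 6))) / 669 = 34487 / 62440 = 0.55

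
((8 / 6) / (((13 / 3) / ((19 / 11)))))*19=1444 / 143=10.10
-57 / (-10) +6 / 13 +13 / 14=3226 / 455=7.09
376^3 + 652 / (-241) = 12810926964 / 241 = 53157373.29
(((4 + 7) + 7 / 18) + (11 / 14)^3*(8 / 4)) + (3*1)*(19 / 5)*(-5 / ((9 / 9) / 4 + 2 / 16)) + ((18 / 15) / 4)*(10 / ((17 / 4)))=-29164703 / 209916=-138.94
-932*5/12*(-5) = 5825/3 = 1941.67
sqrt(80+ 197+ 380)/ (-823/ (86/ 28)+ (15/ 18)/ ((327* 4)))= -1012392* sqrt(73)/ 90424441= -0.10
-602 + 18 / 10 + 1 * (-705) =-6526 / 5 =-1305.20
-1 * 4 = -4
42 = 42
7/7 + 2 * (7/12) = 2.17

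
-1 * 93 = -93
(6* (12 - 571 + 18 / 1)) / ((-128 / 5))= 8115 / 64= 126.80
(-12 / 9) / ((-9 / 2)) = 0.30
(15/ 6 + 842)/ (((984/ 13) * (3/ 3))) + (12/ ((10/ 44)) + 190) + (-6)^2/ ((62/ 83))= 30722669/ 101680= 302.15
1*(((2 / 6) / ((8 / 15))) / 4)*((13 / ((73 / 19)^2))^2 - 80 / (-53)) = 17195722385 / 48163416736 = 0.36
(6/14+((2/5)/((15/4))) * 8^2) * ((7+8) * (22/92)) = 41899/1610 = 26.02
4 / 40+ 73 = 731 / 10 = 73.10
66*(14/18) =51.33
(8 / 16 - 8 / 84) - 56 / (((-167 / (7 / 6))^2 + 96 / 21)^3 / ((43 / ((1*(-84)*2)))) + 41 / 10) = 4131969830425668441083 / 10208396051597891857038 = 0.40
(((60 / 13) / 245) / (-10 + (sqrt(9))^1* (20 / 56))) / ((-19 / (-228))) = -288 / 11375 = -0.03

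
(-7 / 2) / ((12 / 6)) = -7 / 4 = -1.75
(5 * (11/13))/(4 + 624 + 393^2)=55/2016001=0.00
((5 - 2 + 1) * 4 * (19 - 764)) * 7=-83440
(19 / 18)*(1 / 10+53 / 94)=494 / 705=0.70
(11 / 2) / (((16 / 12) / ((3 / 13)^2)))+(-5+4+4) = 4353 / 1352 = 3.22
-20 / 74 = -10 / 37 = -0.27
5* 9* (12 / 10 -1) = 9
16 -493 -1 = -478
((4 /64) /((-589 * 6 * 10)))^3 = -1 /180783830237184000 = -0.00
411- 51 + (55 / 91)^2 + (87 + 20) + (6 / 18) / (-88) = 1021738247 / 2186184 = 467.36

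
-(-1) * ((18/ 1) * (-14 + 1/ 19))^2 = 22752900/ 361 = 63027.42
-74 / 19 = -3.89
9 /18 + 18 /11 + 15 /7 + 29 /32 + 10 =15.19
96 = 96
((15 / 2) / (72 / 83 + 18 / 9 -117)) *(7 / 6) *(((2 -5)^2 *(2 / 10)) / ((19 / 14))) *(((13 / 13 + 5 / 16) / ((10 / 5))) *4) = -768663 / 2879792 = -0.27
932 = 932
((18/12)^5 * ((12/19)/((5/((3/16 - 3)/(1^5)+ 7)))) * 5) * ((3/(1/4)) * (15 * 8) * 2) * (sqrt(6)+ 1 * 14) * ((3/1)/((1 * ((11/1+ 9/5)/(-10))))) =-2229949.17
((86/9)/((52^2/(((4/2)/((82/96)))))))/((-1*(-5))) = 172/103935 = 0.00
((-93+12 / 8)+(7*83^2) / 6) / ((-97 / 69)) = -5652.07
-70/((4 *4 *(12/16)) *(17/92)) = -1610/51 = -31.57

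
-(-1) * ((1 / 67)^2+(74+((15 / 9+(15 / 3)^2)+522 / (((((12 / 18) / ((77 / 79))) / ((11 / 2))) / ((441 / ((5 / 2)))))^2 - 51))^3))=143578517864170752618172274124527573281762780172215 / 31833428285133501399180799029469293579324774693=4510.31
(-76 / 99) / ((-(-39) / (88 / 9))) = -0.19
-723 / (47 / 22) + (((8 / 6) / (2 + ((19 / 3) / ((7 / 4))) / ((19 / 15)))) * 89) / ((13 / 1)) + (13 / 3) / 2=-20839201 / 62322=-334.38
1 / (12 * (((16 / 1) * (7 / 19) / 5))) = 95 / 1344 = 0.07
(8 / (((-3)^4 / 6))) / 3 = 16 / 81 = 0.20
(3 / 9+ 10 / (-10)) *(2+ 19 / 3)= -5.56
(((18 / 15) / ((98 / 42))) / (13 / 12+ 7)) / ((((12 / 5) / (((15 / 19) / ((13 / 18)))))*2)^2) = 273375 / 82850222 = 0.00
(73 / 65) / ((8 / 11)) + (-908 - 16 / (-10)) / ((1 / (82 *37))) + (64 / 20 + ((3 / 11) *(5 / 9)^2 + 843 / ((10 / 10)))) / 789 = -335098015746089 / 121853160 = -2750014.98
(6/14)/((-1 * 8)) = -3/56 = -0.05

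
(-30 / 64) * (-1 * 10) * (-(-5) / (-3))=-125 / 16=-7.81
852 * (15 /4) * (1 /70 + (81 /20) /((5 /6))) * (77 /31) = 5995737 /155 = 38682.17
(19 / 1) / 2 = 9.50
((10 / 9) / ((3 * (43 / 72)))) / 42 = 40 / 2709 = 0.01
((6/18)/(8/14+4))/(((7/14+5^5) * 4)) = 1/171456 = 0.00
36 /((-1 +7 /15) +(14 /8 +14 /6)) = 720 /71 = 10.14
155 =155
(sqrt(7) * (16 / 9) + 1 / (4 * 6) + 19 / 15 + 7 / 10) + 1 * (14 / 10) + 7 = 16 * sqrt(7) / 9 + 1249 / 120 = 15.11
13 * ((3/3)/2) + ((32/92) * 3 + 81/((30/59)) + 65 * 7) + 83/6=438617/690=635.68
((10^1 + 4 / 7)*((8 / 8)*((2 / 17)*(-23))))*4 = -13616 / 119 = -114.42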